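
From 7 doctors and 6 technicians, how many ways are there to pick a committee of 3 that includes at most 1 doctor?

125

Split by how many doctors are chosen (0 through 1).
Sum: C(7,0)·C(6,3) + C(7,1)·C(6,2) = 20 + 105 = 125.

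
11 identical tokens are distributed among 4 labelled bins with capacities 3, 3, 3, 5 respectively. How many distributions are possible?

By stars and bars, unrestricted non-negative solutions to x_1+…+x_4 = 11 number C(11+3,3) = 364.
Subtract solutions that violate a single cap (substitute x_i' = x_i − (cap_i+1)): x_1 ≥ 4 gives C(10,3) = 120; x_2 ≥ 4 gives C(10,3) = 120; x_3 ≥ 4 gives C(10,3) = 120; x_4 ≥ 6 gives C(8,3) = 56. Together 416.
Add back pairs where two caps are both exceeded: 20 + 20 + 4 + 20 + 4 + 4 = 72.
By inclusion–exclusion the count is 364 − 416 + 72 = 20.

20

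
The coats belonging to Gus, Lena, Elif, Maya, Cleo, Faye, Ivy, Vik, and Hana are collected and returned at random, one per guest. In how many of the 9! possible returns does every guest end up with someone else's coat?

Let Aᵢ be the assignments in which guest i gets their own coat. We want the size of the complement of A₁∪…∪A_9.
By inclusion–exclusion this is Σ_{j=0}^{9} (−1)^j C(9,j)·(9−j)!.
Computing: 362880 − 362880 + 181440 − 60480 + 15120 − 3024 + 504 − 72 + 9 − 1 = 133496.

133496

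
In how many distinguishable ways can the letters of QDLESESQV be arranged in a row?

45360

Letter multiplicities in QDLESESQV: D×1, E×2, L×1, Q×2, S×2, V×1.
Dividing 9! = 362880 by 2!·2!·2! = 8 for the repeated letters gives 45360.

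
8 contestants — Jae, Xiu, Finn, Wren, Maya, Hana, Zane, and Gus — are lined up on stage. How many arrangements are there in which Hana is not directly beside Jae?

30240

Of the 8! = 40320 arrangements, those with Hana and Jae adjacent number 2 × 7! = 10080 (treat the pair as a block with 2 internal orders).
So 40320 − 10080 = 30240 arrangements keep them apart.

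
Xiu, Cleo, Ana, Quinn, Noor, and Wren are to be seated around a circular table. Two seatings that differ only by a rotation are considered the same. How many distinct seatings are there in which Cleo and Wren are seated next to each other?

48

Glue Cleo and Wren into a block (2 internal orders). Seating 5 units around a circle gives (4)! arrangements.
So 2 × (4)! = 2 × 24 = 48.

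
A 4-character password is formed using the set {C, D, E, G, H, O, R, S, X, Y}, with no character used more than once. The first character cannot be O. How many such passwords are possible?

The first character has 10−1 = 9 choices (anything except O).
The remaining 3 characters are filled from the other 9 symbols without repetition: 9 × 8 × 7 = 504.
Total: 9 × 504 = 4536.

4536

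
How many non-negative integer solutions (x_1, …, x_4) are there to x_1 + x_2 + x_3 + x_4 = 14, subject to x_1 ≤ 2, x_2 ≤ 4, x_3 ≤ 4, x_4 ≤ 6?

10

Without the upper bounds there are C(17,3) = 680 ways to split 14 among 4 variables.
Subtract solutions that violate a single cap (substitute x_i' = x_i − (cap_i+1)): x_1 ≥ 3 gives C(14,3) = 364; x_2 ≥ 5 gives C(12,3) = 220; x_3 ≥ 5 gives C(12,3) = 220; x_4 ≥ 7 gives C(10,3) = 120. Together 924.
Add back pairs where two caps are both exceeded: 84 + 84 + 35 + 35 + 10 + 10 = 258.
Subtract triples: 4 + 0 + 0 + 0 = 4.
By inclusion–exclusion the count is 680 − 924 + 258 − 4 = 10.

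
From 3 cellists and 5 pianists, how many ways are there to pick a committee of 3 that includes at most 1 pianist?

16

Split by how many pianists are chosen (0 through 1).
Sum: C(5,0)·C(3,3) + C(5,1)·C(3,2) = 1 + 15 = 16.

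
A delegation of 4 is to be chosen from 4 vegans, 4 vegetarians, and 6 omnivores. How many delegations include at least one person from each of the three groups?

Unrestricted: C(14,4) = 1001 ways to pick any 4 of the 14.
Selections missing a whole group: no vegans → C(10,4) = 210; no vegetarians → C(10,4) = 210; no omnivores → C(8,4) = 70.
Add back selections omitting two groups (i.e. drawn from a single group): C(4,4) + C(4,4) + C(6,4) = 17.
By inclusion–exclusion: 1001 − 490 + 17 = 528.

528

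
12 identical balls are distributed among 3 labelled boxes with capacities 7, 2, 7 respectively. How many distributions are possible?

Ignoring the caps, the number of non-negative solutions to x_1+…+x_3 = 12 is C(14,2) = 91.
Subtract solutions that violate a single cap (substitute x_i' = x_i − (cap_i+1)): x_1 ≥ 8 gives C(6,2) = 15; x_2 ≥ 3 gives C(11,2) = 55; x_3 ≥ 8 gives C(6,2) = 15. Together 85.
Add back pairs where two caps are both exceeded: 3 + 0 + 3 = 6.
By inclusion–exclusion the count is 91 − 85 + 6 = 12.

12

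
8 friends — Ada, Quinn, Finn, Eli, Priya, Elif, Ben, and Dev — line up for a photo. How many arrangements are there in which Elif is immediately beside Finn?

10080

Glue Elif and Finn into one block (2 internal orders), leaving 7 units to arrange in a row.
So the count is 2·(7)! = 10080.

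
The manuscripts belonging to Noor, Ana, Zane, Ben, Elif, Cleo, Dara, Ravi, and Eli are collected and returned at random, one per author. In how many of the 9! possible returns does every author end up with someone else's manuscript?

Count assignments avoiding every fixed point. For any j of the 9 authors fixed to their own manuscript, the other 9−j can be arranged in (9−j)! ways.
By inclusion–exclusion this is Σ_{j=0}^{9} (−1)^j C(9,j)·(9−j)!.
Computing: 362880 − 362880 + 181440 − 60480 + 15120 − 3024 + 504 − 72 + 9 − 1 = 133496.

133496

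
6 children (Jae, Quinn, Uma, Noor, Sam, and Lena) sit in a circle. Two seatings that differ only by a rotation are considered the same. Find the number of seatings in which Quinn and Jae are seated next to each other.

Glue Quinn and Jae into a block (2 internal orders). Seating 5 units around a circle gives (4)! arrangements.
So 2 × (4)! = 2 × 24 = 48.

48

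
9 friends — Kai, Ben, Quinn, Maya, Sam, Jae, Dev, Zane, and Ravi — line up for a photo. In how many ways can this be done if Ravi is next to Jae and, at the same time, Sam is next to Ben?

Treat {Ravi,Jae} as one block (2 orders) and {Sam,Ben} as another (2 orders).
That leaves 7 units to arrange: 2 × 2 × 7! = 4 × 5040 = 20160.

20160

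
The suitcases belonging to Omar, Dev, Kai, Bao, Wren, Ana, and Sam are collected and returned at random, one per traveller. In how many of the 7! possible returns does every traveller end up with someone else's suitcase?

Count assignments avoiding every fixed point. For any j of the 7 travellers fixed to their own suitcase, the other 7−j can be arranged in (7−j)! ways.
By inclusion–exclusion this is Σ_{j=0}^{7} (−1)^j C(7,j)·(7−j)!.
Computing: 5040 − 5040 + 2520 − 840 + 210 − 42 + 7 − 1 = 1854.

1854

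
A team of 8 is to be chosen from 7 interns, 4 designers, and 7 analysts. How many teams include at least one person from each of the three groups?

Unrestricted: C(18,8) = 43758 ways to pick any 8 of the 18.
Subtract selections that omit an entire group: no interns → C(11,8) = 165; no designers → C(14,8) = 3003; no analysts → C(11,8) = 165.
Add back selections omitting two groups (i.e. drawn from a single group): C(7,8) + C(4,8) + C(7,8) = 0.
By inclusion–exclusion: 43758 − 3333 + 0 = 40425.

40425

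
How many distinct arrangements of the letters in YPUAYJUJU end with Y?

3360

Fix Y in the last position and arrange the remaining 8 letters.
Those 8 letters have J appearing twice and U appearing 3 times, giving (8)!/(3!·2!) = 3360.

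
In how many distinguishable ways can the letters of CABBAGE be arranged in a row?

The 7 letters of CABBAGE have repeats: A appearing twice and B appearing twice.
Dividing 7! = 5040 by 2!·2! = 4 for the repeated letters gives 1260.

1260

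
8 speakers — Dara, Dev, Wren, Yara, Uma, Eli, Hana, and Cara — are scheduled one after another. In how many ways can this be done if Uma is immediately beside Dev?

Treat {Uma, Dev} as a single unit. There are 7 units to order, and the pair itself can be ordered 2 ways.
That gives 2 × 7! = 2 × 5040 = 10080.

10080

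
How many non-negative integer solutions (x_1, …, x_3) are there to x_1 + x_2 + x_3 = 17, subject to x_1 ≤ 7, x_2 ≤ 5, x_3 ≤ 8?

10

Without the upper bounds there are C(19,2) = 171 ways to split 17 among 3 variables.
Subtract solutions that violate a single cap (substitute x_i' = x_i − (cap_i+1)): x_1 ≥ 8 gives C(11,2) = 55; x_2 ≥ 6 gives C(13,2) = 78; x_3 ≥ 9 gives C(10,2) = 45. Together 178.
Add back pairs where two caps are both exceeded: 10 + 1 + 6 = 17.
By inclusion–exclusion the count is 171 − 178 + 17 = 10.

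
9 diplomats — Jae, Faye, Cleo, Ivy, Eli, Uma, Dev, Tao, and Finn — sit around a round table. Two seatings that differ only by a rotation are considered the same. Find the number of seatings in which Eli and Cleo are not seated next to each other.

30240

All circular seatings of 9 people number (8)! = 40320.
Those with Eli next to Cleo: fuse the pair into one unit and seat 8 units around a circle — 2·(7)! = 10080.
Subtracting, 40320 − 10080 = 30240.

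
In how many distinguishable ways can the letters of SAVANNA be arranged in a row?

420

Letter multiplicities in SAVANNA: A×3, N×2, S×1, V×1.
Dividing 7! = 5040 by 3!·2! = 12 for the repeated letters gives 420.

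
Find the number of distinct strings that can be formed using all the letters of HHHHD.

5

HHHHD has 5 letters with H appearing 4 times.
So there are 5! / (4!) = 5 distinguishable arrangements.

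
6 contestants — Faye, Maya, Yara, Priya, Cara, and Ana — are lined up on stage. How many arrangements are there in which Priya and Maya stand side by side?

240

Treat {Priya, Maya} as a single unit. There are 5 units to order, and the pair itself can be ordered 2 ways.
So the count is 2·(5)! = 240.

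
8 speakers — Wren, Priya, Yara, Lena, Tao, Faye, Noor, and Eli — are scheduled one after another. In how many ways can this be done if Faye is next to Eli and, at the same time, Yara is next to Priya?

2880

Treat {Faye,Eli} as one block (2 orders) and {Yara,Priya} as another (2 orders).
That leaves 6 units to arrange: 2 × 2 × 6! = 4 × 720 = 2880.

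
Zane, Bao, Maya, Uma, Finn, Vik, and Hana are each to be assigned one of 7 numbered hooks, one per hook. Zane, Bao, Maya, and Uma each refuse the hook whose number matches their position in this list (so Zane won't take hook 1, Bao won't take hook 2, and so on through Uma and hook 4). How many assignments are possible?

Let Aᵢ (for 1 ≤ i ≤ 4) be the placements that put person i in their forbidden hook. Any j of these fix j positions, leaving (7−j)! ways to fill the rest, and there are C(4,j) ways to pick which j.
By inclusion–exclusion, the number of valid placements is Σ_{j=0}^{4} (−1)^j C(4,j)·(7−j)!.
Computing: 5040 − 2880 + 720 − 96 + 6 = 2790.

2790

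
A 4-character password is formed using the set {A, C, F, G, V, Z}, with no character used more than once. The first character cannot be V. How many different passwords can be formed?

The first character has 6−1 = 5 choices (anything except V).
The remaining 3 characters are filled from the other 5 symbols without repetition: 5 × 4 × 3 = 60.
Total: 5 × 60 = 300.

300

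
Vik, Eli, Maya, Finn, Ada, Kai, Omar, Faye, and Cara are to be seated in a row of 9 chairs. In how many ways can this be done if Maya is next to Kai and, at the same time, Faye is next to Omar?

20160

Treat {Maya,Kai} as one block (2 orders) and {Faye,Omar} as another (2 orders).
That leaves 7 units to arrange: 2 × 2 × 7! = 4 × 5040 = 20160.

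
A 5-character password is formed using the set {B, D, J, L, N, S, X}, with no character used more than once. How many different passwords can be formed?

This is a permutation of 5 out of 7: P(7,5) = 7!/2!.
7 × 6 × 5 × 4 × 3 = 2520.

2520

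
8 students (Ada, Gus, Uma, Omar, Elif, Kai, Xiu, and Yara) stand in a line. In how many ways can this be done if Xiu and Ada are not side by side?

Of the 8! = 40320 arrangements, those with Xiu and Ada adjacent number 2 × 7! = 10080 (treat the pair as a block with 2 internal orders).
Complementary counting: 40320 − 10080 = 30240.

30240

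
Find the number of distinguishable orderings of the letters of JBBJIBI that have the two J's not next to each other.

150

Total arrangements of JBBJIBI: 7!/(3!·2!·2!) = 210.
If the two J's are adjacent, glue them into one block, leaving 6 items to arrange: (6)!/(3!·2!) = 60 ways.
Hence 210 − 60 = 150.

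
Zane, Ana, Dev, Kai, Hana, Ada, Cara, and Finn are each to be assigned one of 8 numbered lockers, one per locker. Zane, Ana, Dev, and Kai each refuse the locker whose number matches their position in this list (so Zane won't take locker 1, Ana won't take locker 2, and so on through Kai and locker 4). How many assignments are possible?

Let Aᵢ (for 1 ≤ i ≤ 4) be the placements that put person i in their forbidden locker. Any j of these fix j positions, leaving (8−j)! ways to fill the rest, and there are C(4,j) ways to pick which j.
By inclusion–exclusion, the number of valid placements is Σ_{j=0}^{4} (−1)^j C(4,j)·(8−j)!.
Computing: 40320 − 20160 + 4320 − 480 + 24 = 24024.

24024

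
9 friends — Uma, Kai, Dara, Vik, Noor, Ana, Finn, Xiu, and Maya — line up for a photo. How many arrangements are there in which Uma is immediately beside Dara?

Place the 7 others and the Uma-Dara pair as 8 objects in a line; the pair has 2 internal arrangements.
That gives 2 × 8! = 2 × 40320 = 80640.

80640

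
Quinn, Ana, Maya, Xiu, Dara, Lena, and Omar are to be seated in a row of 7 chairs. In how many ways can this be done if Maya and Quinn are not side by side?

There are 7! = 5040 arrangements in all. If Maya and Quinn are adjacent, merging them into one block gives 2·(6)! = 1440 arrangements.
So 5040 − 1440 = 3600 arrangements keep them apart.

3600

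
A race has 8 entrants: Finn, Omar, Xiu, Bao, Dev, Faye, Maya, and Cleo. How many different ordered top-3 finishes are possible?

There are 8 choices for 1st place, 7 for 2nd, and 6 for 3rd.
That gives 8 × 7 × 6 = 336.

336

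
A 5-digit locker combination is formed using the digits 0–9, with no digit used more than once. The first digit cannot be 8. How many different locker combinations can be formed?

The first digit has 10−1 = 9 choices (anything except 8).
The remaining 4 digits are filled from the other 9 symbols without repetition: 9 × 8 × 7 × 6 = 3024.
Total: 9 × 3024 = 27216.

27216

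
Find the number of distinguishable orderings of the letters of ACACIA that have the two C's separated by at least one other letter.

40

Total arrangements of ACACIA: 6!/(3!·2!) = 60.
If the two C's are adjacent, glue them into one block, leaving 5 items to arrange: (5)!/(3!) = 20 ways.
Hence 60 − 20 = 40.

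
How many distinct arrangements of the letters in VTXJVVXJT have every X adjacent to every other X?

1680

Treat the 2 copies of X as a single block. The multiset to arrange is then {XX, J, J, T, T, V, V, V}, 8 items in all.
That gives (8)!/(3!·2!·2!) = 1680 arrangements.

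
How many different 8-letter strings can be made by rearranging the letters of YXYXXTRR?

Letter multiplicities in YXYXXTRR: R×2, T×1, X×3, Y×2.
So there are 8! / (3!·2!·2!) = 1680 distinguishable arrangements.

1680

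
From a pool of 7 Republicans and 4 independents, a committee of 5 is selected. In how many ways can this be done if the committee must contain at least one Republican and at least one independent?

441

Unrestricted: C(11,5) = 462 ways to pick any 5 of the 11.
Selections missing a whole group: no Republicans → C(4,5) = 0; no independents → C(7,5) = 21.
Both groups omitted at once is impossible, so 462 − 21 = 441.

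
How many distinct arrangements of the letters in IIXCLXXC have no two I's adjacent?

There are 8!/(3!·2!·2!) = 1680 arrangements of IIXCLXXC in total.
If the two I's are adjacent, glue them into one block, leaving 7 items to arrange: (7)!/(3!·2!) = 420 ways.
Subtracting, 1680 − 420 = 1260 arrangements keep the I's apart.

1260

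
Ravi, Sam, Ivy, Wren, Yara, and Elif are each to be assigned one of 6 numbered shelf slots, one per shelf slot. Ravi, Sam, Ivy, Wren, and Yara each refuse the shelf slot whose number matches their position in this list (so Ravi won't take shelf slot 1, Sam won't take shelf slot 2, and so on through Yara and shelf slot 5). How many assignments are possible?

309

Let Aᵢ (for 1 ≤ i ≤ 5) be the placements that put person i in their forbidden shelf slot. Any j of these fix j positions, leaving (6−j)! ways to fill the rest, and there are C(5,j) ways to pick which j.
By inclusion–exclusion, the number of valid placements is Σ_{j=0}^{5} (−1)^j C(5,j)·(6−j)!.
Computing: 720 − 600 + 240 − 60 + 10 − 1 = 309.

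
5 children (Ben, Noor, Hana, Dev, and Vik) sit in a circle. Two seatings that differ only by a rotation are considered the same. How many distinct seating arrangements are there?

24

Seat Ben anywhere (absorbing the rotational symmetry), then permute the other 4: (4)! = 24.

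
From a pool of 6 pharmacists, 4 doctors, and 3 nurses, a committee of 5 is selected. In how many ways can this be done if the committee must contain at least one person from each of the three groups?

Total 5-person selections from all 13: C(13,5) = 1287.
Subtract selections that omit an entire group: no pharmacists → C(7,5) = 21; no doctors → C(9,5) = 126; no nurses → C(10,5) = 252.
Add back selections omitting two groups (i.e. drawn from a single group): C(6,5) + C(4,5) + C(3,5) = 6.
By inclusion–exclusion: 1287 − 399 + 6 = 894.

894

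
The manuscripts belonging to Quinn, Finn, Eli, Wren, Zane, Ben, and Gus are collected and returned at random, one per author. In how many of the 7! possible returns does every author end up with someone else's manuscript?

This is the derangement count D_7: permutations of 7 items with no fixed point.
By inclusion–exclusion this is Σ_{j=0}^{7} (−1)^j C(7,j)·(7−j)!.
Computing: 5040 − 5040 + 2520 − 840 + 210 − 42 + 7 − 1 = 1854.

1854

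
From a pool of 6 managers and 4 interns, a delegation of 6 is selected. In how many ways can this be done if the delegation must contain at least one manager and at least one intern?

Total 6-person selections from all 10: C(10,6) = 210.
Selections missing a whole group: no managers → C(4,6) = 0; no interns → C(6,6) = 1.
Both groups omitted at once is impossible, so 210 − 1 = 209.

209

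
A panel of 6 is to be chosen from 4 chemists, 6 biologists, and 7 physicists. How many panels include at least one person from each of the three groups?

Total 6-person selections from all 17: C(17,6) = 12376.
Subtract selections that omit an entire group: no chemists → C(13,6) = 1716; no biologists → C(11,6) = 462; no physicists → C(10,6) = 210.
Add back selections omitting two groups (i.e. drawn from a single group): C(4,6) + C(6,6) + C(7,6) = 8.
By inclusion–exclusion: 12376 − 2388 + 8 = 9996.

9996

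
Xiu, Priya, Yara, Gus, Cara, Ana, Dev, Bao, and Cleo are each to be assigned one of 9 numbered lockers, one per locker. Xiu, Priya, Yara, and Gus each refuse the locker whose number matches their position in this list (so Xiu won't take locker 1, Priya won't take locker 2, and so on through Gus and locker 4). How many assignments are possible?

Let Aᵢ (for 1 ≤ i ≤ 4) be the placements that put person i in their forbidden locker. Any j of these fix j positions, leaving (9−j)! ways to fill the rest, and there are C(4,j) ways to pick which j.
By inclusion–exclusion, the number of valid placements is Σ_{j=0}^{4} (−1)^j C(4,j)·(9−j)!.
Computing: 362880 − 161280 + 30240 − 2880 + 120 = 229080.

229080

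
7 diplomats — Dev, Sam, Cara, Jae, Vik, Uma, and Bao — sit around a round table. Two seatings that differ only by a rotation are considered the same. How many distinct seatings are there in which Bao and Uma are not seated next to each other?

All circular seatings of 7 people number (6)! = 720.
Those with Bao next to Uma: fuse the pair into one unit and seat 6 units around a circle — 2·(5)! = 240.
Subtracting, 720 − 240 = 480.

480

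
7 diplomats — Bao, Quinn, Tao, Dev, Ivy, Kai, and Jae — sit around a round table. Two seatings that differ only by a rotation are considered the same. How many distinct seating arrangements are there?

720

Around a circle, 7 distinct people have 7!/7 = (6)! = 720 rotationally distinct seatings.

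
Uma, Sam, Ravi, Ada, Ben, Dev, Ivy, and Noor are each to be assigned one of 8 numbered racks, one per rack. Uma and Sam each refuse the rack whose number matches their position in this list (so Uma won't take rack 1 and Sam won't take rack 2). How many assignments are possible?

30960

Let Aᵢ (for i ∈ {1, 2}) be the placements that put person i in their forbidden rack. Any j of these fix j positions, leaving (8−j)! ways to fill the rest, and there are C(2,j) ways to pick which j.
By inclusion–exclusion, the number of valid placements is Σ_{j=0}^{2} (−1)^j C(2,j)·(8−j)!.
Computing: 40320 − 10080 + 720 = 30960.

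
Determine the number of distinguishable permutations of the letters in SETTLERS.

5040

SETTLERS has 8 letters with E appearing twice, S appearing twice, and T appearing twice.
The number of distinct arrangements is 8!/(2!·2!·2!) = 40320/8 = 5040.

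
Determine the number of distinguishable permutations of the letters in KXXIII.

60

The 6 letters of KXXIII have repeats: I appearing 3 times and X appearing twice.
So there are 6! / (3!·2!) = 60 distinguishable arrangements.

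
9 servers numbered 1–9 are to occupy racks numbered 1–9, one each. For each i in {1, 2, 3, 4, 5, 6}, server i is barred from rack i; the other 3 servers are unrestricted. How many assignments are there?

Let Aᵢ (for 1 ≤ i ≤ 6) be the placements that put server i in its forbidden rack. Any j of these fix j positions, leaving (9−j)! ways to fill the rest, and there are C(6,j) ways to pick which j.
By inclusion–exclusion, the number of valid placements is Σ_{j=0}^{6} (−1)^j C(6,j)·(9−j)!.
Computing: 362880 − 241920 + 75600 − 14400 + 1800 − 144 + 6 = 183822.

183822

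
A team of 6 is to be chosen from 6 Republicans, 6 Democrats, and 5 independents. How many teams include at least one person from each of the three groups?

10530

Unrestricted: C(17,6) = 12376 ways to pick any 6 of the 17.
Selections missing a whole group: no Republicans → C(11,6) = 462; no Democrats → C(11,6) = 462; no independents → C(12,6) = 924.
Add back selections omitting two groups (i.e. drawn from a single group): C(6,6) + C(6,6) + C(5,6) = 2.
By inclusion–exclusion: 12376 − 1848 + 2 = 10530.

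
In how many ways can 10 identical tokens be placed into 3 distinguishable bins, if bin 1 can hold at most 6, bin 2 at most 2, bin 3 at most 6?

Ignoring the caps, the number of non-negative solutions to x_1+…+x_3 = 10 is C(12,2) = 66.
Subtract solutions that violate a single cap (substitute x_i' = x_i − (cap_i+1)): x_1 ≥ 7 gives C(5,2) = 10; x_2 ≥ 3 gives C(9,2) = 36; x_3 ≥ 7 gives C(5,2) = 10. Together 56.
Add back pairs where two caps are both exceeded: 1 + 0 + 1 = 2.
By inclusion–exclusion the count is 66 − 56 + 2 = 12.

12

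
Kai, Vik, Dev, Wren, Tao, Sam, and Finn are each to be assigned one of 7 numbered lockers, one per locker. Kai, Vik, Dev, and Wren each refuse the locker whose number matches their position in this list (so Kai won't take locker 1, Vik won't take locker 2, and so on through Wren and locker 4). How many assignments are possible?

Let Aᵢ (for 1 ≤ i ≤ 4) be the placements that put person i in their forbidden locker. Any j of these fix j positions, leaving (7−j)! ways to fill the rest, and there are C(4,j) ways to pick which j.
By inclusion–exclusion, the number of valid placements is Σ_{j=0}^{4} (−1)^j C(4,j)·(7−j)!.
Computing: 5040 − 2880 + 720 − 96 + 6 = 2790.

2790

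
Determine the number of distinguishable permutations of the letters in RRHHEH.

RRHHEH has 6 letters with H appearing 3 times and R appearing twice.
Dividing 6! = 720 by 3!·2! = 12 for the repeated letters gives 60.

60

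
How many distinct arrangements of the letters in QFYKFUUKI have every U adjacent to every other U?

10080

Treat the 2 copies of U as a single block. The multiset to arrange is then {UU, F, F, I, K, K, Q, Y}, 8 items in all.
That gives (8)!/(2!·2!) = 10080 arrangements.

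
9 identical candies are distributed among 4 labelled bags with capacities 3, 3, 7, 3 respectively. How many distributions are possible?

60

By stars and bars, unrestricted non-negative solutions to x_1+…+x_4 = 9 number C(9+3,3) = 220.
Subtract solutions that violate a single cap (substitute x_i' = x_i − (cap_i+1)): x_1 ≥ 4 gives C(8,3) = 56; x_2 ≥ 4 gives C(8,3) = 56; x_3 ≥ 8 gives C(4,3) = 4; x_4 ≥ 4 gives C(8,3) = 56. Together 172.
Add back pairs where two caps are both exceeded: 4 + 0 + 4 + 0 + 4 + 0 = 12.
By inclusion–exclusion the count is 220 − 172 + 12 = 60.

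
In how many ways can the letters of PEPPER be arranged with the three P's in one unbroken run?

Treat the 3 copies of P as a single block. The multiset to arrange is then {PPP, E, E, R}, 4 items in all.
That gives (4)!/(2!) = 12 arrangements.

12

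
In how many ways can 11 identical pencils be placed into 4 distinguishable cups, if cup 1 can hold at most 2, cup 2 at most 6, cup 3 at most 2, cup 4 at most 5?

27

Ignoring the caps, the number of non-negative solutions to x_1+…+x_4 = 11 is C(14,3) = 364.
Subtract solutions that violate a single cap (substitute x_i' = x_i − (cap_i+1)): x_1 ≥ 3 gives C(11,3) = 165; x_2 ≥ 7 gives C(7,3) = 35; x_3 ≥ 3 gives C(11,3) = 165; x_4 ≥ 6 gives C(8,3) = 56. Together 421.
Add back pairs where two caps are both exceeded: 4 + 56 + 10 + 4 + 0 + 10 = 84.
By inclusion–exclusion the count is 364 − 421 + 84 = 27.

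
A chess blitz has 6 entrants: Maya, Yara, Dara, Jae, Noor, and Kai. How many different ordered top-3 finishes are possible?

120

There are 6 choices for 1st place, 5 for 2nd, and 4 for 3rd.
That gives 6 × 5 × 4 = 120.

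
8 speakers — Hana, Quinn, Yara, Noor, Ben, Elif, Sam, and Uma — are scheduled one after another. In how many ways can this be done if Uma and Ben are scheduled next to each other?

10080

Treat {Uma, Ben} as a single unit. There are 7 units to order, and the pair itself can be ordered 2 ways.
That gives 2 × 7! = 2 × 5040 = 10080.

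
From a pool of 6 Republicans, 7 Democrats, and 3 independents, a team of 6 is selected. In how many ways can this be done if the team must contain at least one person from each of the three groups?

6006

With no constraint there are C(16,6) = 8008 possible selections.
Subtract selections that omit an entire group: no Republicans → C(10,6) = 210; no Democrats → C(9,6) = 84; no independents → C(13,6) = 1716.
Add back selections omitting two groups (i.e. drawn from a single group): C(6,6) + C(7,6) + C(3,6) = 8.
By inclusion–exclusion: 8008 − 2010 + 8 = 6006.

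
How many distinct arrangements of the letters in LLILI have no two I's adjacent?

6

Total arrangements of LLILI: 5!/(3!·2!) = 10.
Arrangements with the I's together: treat II as one letter, giving (4)!/(3!) = 4.
Hence 10 − 4 = 6.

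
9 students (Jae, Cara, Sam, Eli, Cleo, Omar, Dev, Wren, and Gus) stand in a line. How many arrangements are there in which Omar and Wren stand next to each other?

Glue Omar and Wren into one block (2 internal orders), leaving 8 units to arrange in a row.
That gives 2 × 8! = 2 × 40320 = 80640.

80640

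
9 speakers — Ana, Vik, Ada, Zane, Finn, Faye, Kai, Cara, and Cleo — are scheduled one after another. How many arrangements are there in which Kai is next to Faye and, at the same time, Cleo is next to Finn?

20160

Treat {Kai,Faye} as one block (2 orders) and {Cleo,Finn} as another (2 orders).
That leaves 7 units to arrange: 2 × 2 × 7! = 4 × 5040 = 20160.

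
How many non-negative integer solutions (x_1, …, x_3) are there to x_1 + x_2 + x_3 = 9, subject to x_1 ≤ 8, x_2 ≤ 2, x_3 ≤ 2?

8

Ignoring the caps, the number of non-negative solutions to x_1+…+x_3 = 9 is C(11,2) = 55.
Subtract solutions that violate a single cap (substitute x_i' = x_i − (cap_i+1)): x_1 ≥ 9 gives C(2,2) = 1; x_2 ≥ 3 gives C(8,2) = 28; x_3 ≥ 3 gives C(8,2) = 28. Together 57.
Add back pairs where two caps are both exceeded: 0 + 0 + 10 = 10.
By inclusion–exclusion the count is 55 − 57 + 10 = 8.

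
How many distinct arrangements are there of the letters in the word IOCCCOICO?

1260

Letter multiplicities in IOCCCOICO: C×4, I×2, O×3.
Dividing 9! = 362880 by 4!·3!·2! = 288 for the repeated letters gives 1260.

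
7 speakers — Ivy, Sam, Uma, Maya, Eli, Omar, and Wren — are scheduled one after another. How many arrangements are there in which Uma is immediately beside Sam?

1440

Glue Uma and Sam into one block (2 internal orders), leaving 6 units to arrange in a row.
So the count is 2·(6)! = 1440.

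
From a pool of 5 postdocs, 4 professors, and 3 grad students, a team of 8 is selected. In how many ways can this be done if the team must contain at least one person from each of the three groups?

485

Unrestricted: C(12,8) = 495 ways to pick any 8 of the 12.
Selections missing a whole group: no postdocs → C(7,8) = 0; no professors → C(8,8) = 1; no grad students → C(9,8) = 9.
Add back selections omitting two groups (i.e. drawn from a single group): C(5,8) + C(4,8) + C(3,8) = 0.
By inclusion–exclusion: 495 − 10 + 0 = 485.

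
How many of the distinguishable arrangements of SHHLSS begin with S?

Fix S in the first position and arrange the remaining 5 letters.
Those 5 letters have H appearing twice and S appearing twice, giving (5)!/(2!·2!) = 30.

30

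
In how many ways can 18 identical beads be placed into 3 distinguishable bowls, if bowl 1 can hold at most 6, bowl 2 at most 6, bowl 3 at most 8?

Ignoring the caps, the number of non-negative solutions to x_1+…+x_3 = 18 is C(20,2) = 190.
Subtract solutions that violate a single cap (substitute x_i' = x_i − (cap_i+1)): x_1 ≥ 7 gives C(13,2) = 78; x_2 ≥ 7 gives C(13,2) = 78; x_3 ≥ 9 gives C(11,2) = 55. Together 211.
Add back pairs where two caps are both exceeded: 15 + 6 + 6 = 27.
By inclusion–exclusion the count is 190 − 211 + 27 = 6.

6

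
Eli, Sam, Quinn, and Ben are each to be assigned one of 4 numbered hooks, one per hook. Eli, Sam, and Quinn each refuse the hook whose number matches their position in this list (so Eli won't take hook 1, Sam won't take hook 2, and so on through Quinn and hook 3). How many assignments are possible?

Let Aᵢ (for i ∈ {1, 2, 3}) be the placements that put person i in their forbidden hook. Any j of these fix j positions, leaving (4−j)! ways to fill the rest, and there are C(3,j) ways to pick which j.
By inclusion–exclusion, the number of valid placements is Σ_{j=0}^{3} (−1)^j C(3,j)·(4−j)!.
Computing: 24 − 18 + 6 − 1 = 11.

11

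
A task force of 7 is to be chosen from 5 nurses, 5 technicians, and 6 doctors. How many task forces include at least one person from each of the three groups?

With no constraint there are C(16,7) = 11440 possible selections.
Subtract selections that omit an entire group: no nurses → C(11,7) = 330; no technicians → C(11,7) = 330; no doctors → C(10,7) = 120.
Add back selections omitting two groups (i.e. drawn from a single group): C(5,7) + C(5,7) + C(6,7) = 0.
By inclusion–exclusion: 11440 − 780 + 0 = 10660.

10660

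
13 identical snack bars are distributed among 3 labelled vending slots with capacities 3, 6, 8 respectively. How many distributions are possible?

By stars and bars, unrestricted non-negative solutions to x_1+…+x_3 = 13 number C(13+2,2) = 105.
Subtract solutions that violate a single cap (substitute x_i' = x_i − (cap_i+1)): x_1 ≥ 4 gives C(11,2) = 55; x_2 ≥ 7 gives C(8,2) = 28; x_3 ≥ 9 gives C(6,2) = 15. Together 98.
Add back pairs where two caps are both exceeded: 6 + 1 + 0 = 7.
By inclusion–exclusion the count is 105 − 98 + 7 = 14.

14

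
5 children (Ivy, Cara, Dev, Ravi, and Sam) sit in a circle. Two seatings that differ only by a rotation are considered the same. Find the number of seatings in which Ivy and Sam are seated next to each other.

12

Glue Ivy and Sam into a block (2 internal orders). Seating 4 units around a circle gives (3)! arrangements.
So 2 × (3)! = 2 × 6 = 12.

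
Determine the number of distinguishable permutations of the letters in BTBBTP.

60

The 6 letters of BTBBTP have repeats: B appearing 3 times and T appearing twice.
The number of distinct arrangements is 6!/(3!·2!) = 720/12 = 60.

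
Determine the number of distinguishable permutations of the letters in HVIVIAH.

630

HVIVIAH has 7 letters with H appearing twice, I appearing twice, and V appearing twice.
The number of distinct arrangements is 7!/(2!·2!·2!) = 5040/8 = 630.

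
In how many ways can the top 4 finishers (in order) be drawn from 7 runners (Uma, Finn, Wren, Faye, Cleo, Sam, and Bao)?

This is an ordered selection of 4 from 7: P(7,4).
That gives 7 × 6 × 5 × 4 = 840.

840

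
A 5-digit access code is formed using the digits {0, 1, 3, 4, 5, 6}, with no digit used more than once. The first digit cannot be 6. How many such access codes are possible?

600

The first digit has 6−1 = 5 choices (anything except 6).
The remaining 4 digits are filled from the other 5 symbols without repetition: 5 × 4 × 3 × 2 = 120.
Total: 5 × 120 = 600.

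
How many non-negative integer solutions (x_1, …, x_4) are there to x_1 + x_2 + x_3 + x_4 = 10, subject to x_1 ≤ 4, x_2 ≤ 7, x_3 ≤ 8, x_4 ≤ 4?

161

Ignoring the caps, the number of non-negative solutions to x_1+…+x_4 = 10 is C(13,3) = 286.
Subtract solutions that violate a single cap (substitute x_i' = x_i − (cap_i+1)): x_1 ≥ 5 gives C(8,3) = 56; x_2 ≥ 8 gives C(5,3) = 10; x_3 ≥ 9 gives C(4,3) = 4; x_4 ≥ 5 gives C(8,3) = 56. Together 126.
Add back pairs where two caps are both exceeded: 0 + 0 + 1 + 0 + 0 + 0 = 1.
By inclusion–exclusion the count is 286 − 126 + 1 = 161.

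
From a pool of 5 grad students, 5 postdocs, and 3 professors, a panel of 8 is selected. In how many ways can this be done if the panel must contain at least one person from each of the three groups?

1240

Unrestricted: C(13,8) = 1287 ways to pick any 8 of the 13.
Selections missing a whole group: no grad students → C(8,8) = 1; no postdocs → C(8,8) = 1; no professors → C(10,8) = 45.
Add back selections omitting two groups (i.e. drawn from a single group): C(5,8) + C(5,8) + C(3,8) = 0.
By inclusion–exclusion: 1287 − 47 + 0 = 1240.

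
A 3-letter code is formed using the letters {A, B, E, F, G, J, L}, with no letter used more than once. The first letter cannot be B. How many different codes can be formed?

180

The first letter has 7−1 = 6 choices (anything except B).
The remaining 2 letters are filled from the other 6 symbols without repetition: 6 × 5 = 30.
Total: 6 × 30 = 180.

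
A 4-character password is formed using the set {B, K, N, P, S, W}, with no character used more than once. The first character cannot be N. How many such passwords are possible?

The first character has 6−1 = 5 choices (anything except N).
The remaining 3 characters are filled from the other 5 symbols without repetition: 5 × 4 × 3 = 60.
Total: 5 × 60 = 300.

300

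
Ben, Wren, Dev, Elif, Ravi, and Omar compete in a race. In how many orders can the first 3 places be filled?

120

There are 6 choices for 1st place, 5 for 2nd, and 4 for 3rd.
That gives 6 × 5 × 4 = 120.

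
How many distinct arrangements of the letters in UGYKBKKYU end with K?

5040

With the last slot taken by K, it remains to arrange the other 8 letters (UGYBKKYU).
Those 8 letters have K appearing twice, U appearing twice, and Y appearing twice, giving (8)!/(2!·2!·2!) = 5040.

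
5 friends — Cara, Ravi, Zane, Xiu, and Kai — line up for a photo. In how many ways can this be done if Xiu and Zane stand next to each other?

Glue Xiu and Zane into one block (2 internal orders), leaving 4 units to arrange in a row.
That gives 2 × 4! = 2 × 24 = 48.

48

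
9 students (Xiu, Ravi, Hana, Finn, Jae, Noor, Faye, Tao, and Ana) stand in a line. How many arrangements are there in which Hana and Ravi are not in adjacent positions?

Of the 9! = 362880 arrangements, those with Hana and Ravi adjacent number 2 × 8! = 80640 (treat the pair as a block with 2 internal orders).
So 362880 − 80640 = 282240 arrangements keep them apart.

282240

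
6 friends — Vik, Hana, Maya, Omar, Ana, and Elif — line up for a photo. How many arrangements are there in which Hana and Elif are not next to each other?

Of the 6! = 720 arrangements, those with Hana and Elif adjacent number 2 × 5! = 240 (treat the pair as a block with 2 internal orders).
So 720 − 240 = 480 arrangements keep them apart.

480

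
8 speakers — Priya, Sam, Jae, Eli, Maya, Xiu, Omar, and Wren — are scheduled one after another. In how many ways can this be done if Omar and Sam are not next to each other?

30240

Of the 8! = 40320 arrangements, those with Omar and Sam adjacent number 2 × 7! = 10080 (treat the pair as a block with 2 internal orders).
So 40320 − 10080 = 30240 arrangements keep them apart.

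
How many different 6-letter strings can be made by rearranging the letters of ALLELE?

60

ALLELE has 6 letters with E appearing twice and L appearing 3 times.
So there are 6! / (3!·2!) = 60 distinguishable arrangements.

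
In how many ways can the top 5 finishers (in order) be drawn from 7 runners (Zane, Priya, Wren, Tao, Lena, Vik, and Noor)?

2520

There are 7 choices for 1st place, 6 for 2nd, and so on down to 3 for position 5.
That gives 7 × 6 × 5 × 4 × 3 = 2520.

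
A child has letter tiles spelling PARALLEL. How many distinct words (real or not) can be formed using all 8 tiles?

Letter multiplicities in PARALLEL: A×2, E×1, L×3, P×1, R×1.
Dividing 8! = 40320 by 3!·2! = 12 for the repeated letters gives 3360.

3360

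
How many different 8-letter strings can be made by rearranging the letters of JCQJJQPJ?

JCQJJQPJ has 8 letters with J appearing 4 times and Q appearing twice.
So there are 8! / (4!·2!) = 840 distinguishable arrangements.

840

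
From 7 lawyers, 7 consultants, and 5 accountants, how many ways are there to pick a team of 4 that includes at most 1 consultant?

2035

Split by how many consultants are chosen (0 through 1).
Sum: C(7,0)·C(12,4) + C(7,1)·C(12,3) = 495 + 1540 = 2035.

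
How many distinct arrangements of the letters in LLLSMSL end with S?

Fix S in the last position and arrange the remaining 6 letters.
Those 6 letters have L appearing 4 times, giving (6)!/(4!) = 30.

30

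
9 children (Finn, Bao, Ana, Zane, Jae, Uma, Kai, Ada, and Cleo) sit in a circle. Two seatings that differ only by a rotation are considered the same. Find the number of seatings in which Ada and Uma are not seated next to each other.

30240

Without the restriction there are (8)! = 40320 seatings.
Those with Ada next to Uma: fuse the pair into one unit and seat 8 units around a circle — 2·(7)! = 10080.
Subtracting, 40320 − 10080 = 30240.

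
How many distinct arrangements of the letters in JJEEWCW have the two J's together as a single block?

180

Treat the 2 copies of J as a single block. The multiset to arrange is then {JJ, C, E, E, W, W}, 6 items in all.
That gives (6)!/(2!·2!) = 180 arrangements.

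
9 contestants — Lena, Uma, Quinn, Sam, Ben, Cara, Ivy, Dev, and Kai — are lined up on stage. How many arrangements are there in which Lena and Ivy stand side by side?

80640

Place the 7 others and the Lena-Ivy pair as 8 objects in a line; the pair has 2 internal arrangements.
So the count is 2·(8)! = 80640.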